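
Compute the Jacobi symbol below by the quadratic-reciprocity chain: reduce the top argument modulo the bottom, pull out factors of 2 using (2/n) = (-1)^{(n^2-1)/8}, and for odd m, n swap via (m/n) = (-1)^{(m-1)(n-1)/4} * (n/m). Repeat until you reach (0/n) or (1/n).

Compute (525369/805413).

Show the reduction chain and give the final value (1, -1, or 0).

0

reciprocity: (525369/805413) = +1·(805413/525369) since 525369 mod 4 = 1, 805413 mod 4 = 1; sign now +1
(805413/525369) = (280044/525369)   [reduce mod 525369]
280044 = 2^2·70011; (2/525369) = +1 since 525369 mod 8 = 1, so (280044/525369) = (+1)^2·(70011/525369); sign now +1
reciprocity: (70011/525369) = +1·(525369/70011) since 70011 mod 4 = 3, 525369 mod 4 = 1; sign now +1
(525369/70011) = (35292/70011)   [reduce mod 70011]
35292 = 2^2·8823; (2/70011) = -1 since 70011 mod 8 = 3, so (35292/70011) = (-1)^2·(8823/70011); sign now +1
reciprocity: (8823/70011) = -1·(70011/8823) since 8823 mod 4 = 3, 70011 mod 4 = 3; sign now -1
(70011/8823) = (8250/8823)   [reduce mod 8823]
8250 = 2^1·4125; (2/8823) = +1 since 8823 mod 8 = 7, so (8250/8823) = (+1)^1·(4125/8823); sign now -1
reciprocity: (4125/8823) = +1·(8823/4125) since 4125 mod 4 = 1, 8823 mod 4 = 3; sign now -1
(8823/4125) = (573/4125)   [reduce mod 4125]
reciprocity: (573/4125) = +1·(4125/573) since 573 mod 4 = 1, 4125 mod 4 = 1; sign now -1
(4125/573) = (114/573)   [reduce mod 573]
114 = 2^1·57; (2/573) = -1 since 573 mod 8 = 5, so (114/573) = (-1)^1·(57/573); sign now +1
reciprocity: (57/573) = +1·(573/57) since 57 mod 4 = 1, 573 mod 4 = 1; sign now +1
(573/57) = (3/57)   [reduce mod 57]
reciprocity: (3/57) = +1·(57/3) since 3 mod 4 = 3, 57 mod 4 = 1; sign now +1
(57/3) = (0/3)   [reduce mod 3]
(0/3) = 0   [gcd(a, n) > 1]; final value = 0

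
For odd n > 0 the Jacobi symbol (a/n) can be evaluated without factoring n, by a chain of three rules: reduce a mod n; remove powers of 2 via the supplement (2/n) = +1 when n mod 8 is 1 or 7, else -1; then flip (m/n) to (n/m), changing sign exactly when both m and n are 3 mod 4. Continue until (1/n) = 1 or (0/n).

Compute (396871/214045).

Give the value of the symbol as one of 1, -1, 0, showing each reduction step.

(396871/214045): 396871 mod 214045 = 182826, so (396871/214045) = (182826/214045)
factor out 2^1: 182826 = 2^1·91413; with 214045 mod 8 = 5, (2/214045) = -1; sign now -1; continue with (91413/214045)
flip (91413/214045) -> (214045/91413): both odd, 91413 mod 4 = 1, 214045 mod 4 = 1, so the flip contributes +1; sign now -1
(214045/91413): 214045 mod 91413 = 31219, so (214045/91413) = (31219/91413)
flip (31219/91413) -> (91413/31219): both odd, 31219 mod 4 = 3, 91413 mod 4 = 1, so the flip contributes +1; sign now -1
(91413/31219): 91413 mod 31219 = 28975, so (91413/31219) = (28975/31219)
flip (28975/31219) -> (31219/28975): both odd, 28975 mod 4 = 3, 31219 mod 4 = 3, so the flip contributes -1; sign now +1
(31219/28975): 31219 mod 28975 = 2244, so (31219/28975) = (2244/28975)
factor out 2^2: 2244 = 2^2·561; with 28975 mod 8 = 7, (2/28975) = +1; sign now +1; continue with (561/28975)
flip (561/28975) -> (28975/561): both odd, 561 mod 4 = 1, 28975 mod 4 = 3, so the flip contributes +1; sign now +1
(28975/561): 28975 mod 561 = 364, so (28975/561) = (364/561)
factor out 2^2: 364 = 2^2·91; with 561 mod 8 = 1, (2/561) = +1; sign now +1; continue with (91/561)
flip (91/561) -> (561/91): both odd, 91 mod 4 = 3, 561 mod 4 = 1, so the flip contributes +1; sign now +1
(561/91): 561 mod 91 = 15, so (561/91) = (15/91)
flip (15/91) -> (91/15): both odd, 15 mod 4 = 3, 91 mod 4 = 3, so the flip contributes -1; sign now -1
(91/15): 91 mod 15 = 1, so (91/15) = (1/15)
reached (1/15) = 1, so the symbol is -1

-1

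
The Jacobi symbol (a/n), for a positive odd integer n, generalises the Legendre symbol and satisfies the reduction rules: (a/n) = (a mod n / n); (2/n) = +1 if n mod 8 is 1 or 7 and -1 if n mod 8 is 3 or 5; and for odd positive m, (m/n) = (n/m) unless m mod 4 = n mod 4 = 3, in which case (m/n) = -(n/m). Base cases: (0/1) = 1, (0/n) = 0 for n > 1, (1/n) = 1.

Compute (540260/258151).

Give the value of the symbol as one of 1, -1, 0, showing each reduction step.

(540260/258151): 540260 mod 258151 = 23958, so (540260/258151) = (23958/258151)
factor out 2^1: 23958 = 2^1·11979; with 258151 mod 8 = 7, (2/258151) = +1; sign now +1; continue with (11979/258151)
flip (11979/258151) -> (258151/11979): both odd, 11979 mod 4 = 3, 258151 mod 4 = 3, so the flip contributes -1; sign now -1
(258151/11979): 258151 mod 11979 = 6592, so (258151/11979) = (6592/11979)
factor out 2^6: 6592 = 2^6·103; with 11979 mod 8 = 3, (2/11979) = -1; sign now -1; continue with (103/11979)
flip (103/11979) -> (11979/103): both odd, 103 mod 4 = 3, 11979 mod 4 = 3, so the flip contributes -1; sign now +1
(11979/103): 11979 mod 103 = 31, so (11979/103) = (31/103)
flip (31/103) -> (103/31): both odd, 31 mod 4 = 3, 103 mod 4 = 3, so the flip contributes -1; sign now -1
(103/31): 103 mod 31 = 10, so (103/31) = (10/31)
factor out 2^1: 10 = 2^1·5; with 31 mod 8 = 7, (2/31) = +1; sign now -1; continue with (5/31)
flip (5/31) -> (31/5): both odd, 5 mod 4 = 1, 31 mod 4 = 3, so the flip contributes +1; sign now -1
(31/5): 31 mod 5 = 1, so (31/5) = (1/5)
reached (1/5) = 1, so the symbol is -1

-1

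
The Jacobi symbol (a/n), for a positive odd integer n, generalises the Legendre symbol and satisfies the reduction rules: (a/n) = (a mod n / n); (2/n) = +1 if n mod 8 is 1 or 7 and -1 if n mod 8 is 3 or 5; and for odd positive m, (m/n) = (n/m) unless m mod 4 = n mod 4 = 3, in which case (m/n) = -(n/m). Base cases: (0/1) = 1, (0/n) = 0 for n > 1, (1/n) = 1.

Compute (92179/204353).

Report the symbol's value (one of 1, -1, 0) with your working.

flip (92179/204353) -> (204353/92179): both odd, 92179 mod 4 = 3, 204353 mod 4 = 1, so the flip contributes +1; sign now +1
(204353/92179): 204353 mod 92179 = 19995, so (204353/92179) = (19995/92179)
flip (19995/92179) -> (92179/19995): both odd, 19995 mod 4 = 3, 92179 mod 4 = 3, so the flip contributes -1; sign now -1
(92179/19995): 92179 mod 19995 = 12199, so (92179/19995) = (12199/19995)
flip (12199/19995) -> (19995/12199): both odd, 12199 mod 4 = 3, 19995 mod 4 = 3, so the flip contributes -1; sign now +1
(19995/12199): 19995 mod 12199 = 7796, so (19995/12199) = (7796/12199)
factor out 2^2: 7796 = 2^2·1949; with 12199 mod 8 = 7, (2/12199) = +1; sign now +1; continue with (1949/12199)
flip (1949/12199) -> (12199/1949): both odd, 1949 mod 4 = 1, 12199 mod 4 = 3, so the flip contributes +1; sign now +1
(12199/1949): 12199 mod 1949 = 505, so (12199/1949) = (505/1949)
flip (505/1949) -> (1949/505): both odd, 505 mod 4 = 1, 1949 mod 4 = 1, so the flip contributes +1; sign now +1
(1949/505): 1949 mod 505 = 434, so (1949/505) = (434/505)
factor out 2^1: 434 = 2^1·217; with 505 mod 8 = 1, (2/505) = +1; sign now +1; continue with (217/505)
flip (217/505) -> (505/217): both odd, 217 mod 4 = 1, 505 mod 4 = 1, so the flip contributes +1; sign now +1
(505/217): 505 mod 217 = 71, so (505/217) = (71/217)
flip (71/217) -> (217/71): both odd, 71 mod 4 = 3, 217 mod 4 = 1, so the flip contributes +1; sign now +1
(217/71): 217 mod 71 = 4, so (217/71) = (4/71)
factor out 2^2: 4 = 2^2·1; with 71 mod 8 = 7, (2/71) = +1; sign now +1; continue with (1/71)
reached (1/71) = 1, so the symbol is +1

1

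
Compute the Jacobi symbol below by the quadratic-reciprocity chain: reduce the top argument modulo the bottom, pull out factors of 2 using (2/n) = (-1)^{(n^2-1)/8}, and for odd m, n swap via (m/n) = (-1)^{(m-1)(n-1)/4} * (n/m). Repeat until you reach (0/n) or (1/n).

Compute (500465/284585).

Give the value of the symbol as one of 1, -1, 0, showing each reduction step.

(500465/284585): 500465 mod 284585 = 215880, so (500465/284585) = (215880/284585)
factor out 2^3: 215880 = 2^3·26985; with 284585 mod 8 = 1, (2/284585) = +1; sign now +1; continue with (26985/284585)
flip (26985/284585) -> (284585/26985): both odd, 26985 mod 4 = 1, 284585 mod 4 = 1, so the flip contributes +1; sign now +1
(284585/26985): 284585 mod 26985 = 14735, so (284585/26985) = (14735/26985)
flip (14735/26985) -> (26985/14735): both odd, 14735 mod 4 = 3, 26985 mod 4 = 1, so the flip contributes +1; sign now +1
(26985/14735): 26985 mod 14735 = 12250, so (26985/14735) = (12250/14735)
factor out 2^1: 12250 = 2^1·6125; with 14735 mod 8 = 7, (2/14735) = +1; sign now +1; continue with (6125/14735)
flip (6125/14735) -> (14735/6125): both odd, 6125 mod 4 = 1, 14735 mod 4 = 3, so the flip contributes +1; sign now +1
(14735/6125): 14735 mod 6125 = 2485, so (14735/6125) = (2485/6125)
flip (2485/6125) -> (6125/2485): both odd, 2485 mod 4 = 1, 6125 mod 4 = 1, so the flip contributes +1; sign now +1
(6125/2485): 6125 mod 2485 = 1155, so (6125/2485) = (1155/2485)
flip (1155/2485) -> (2485/1155): both odd, 1155 mod 4 = 3, 2485 mod 4 = 1, so the flip contributes +1; sign now +1
(2485/1155): 2485 mod 1155 = 175, so (2485/1155) = (175/1155)
flip (175/1155) -> (1155/175): both odd, 175 mod 4 = 3, 1155 mod 4 = 3, so the flip contributes -1; sign now -1
(1155/175): 1155 mod 175 = 105, so (1155/175) = (105/175)
flip (105/175) -> (175/105): both odd, 105 mod 4 = 1, 175 mod 4 = 3, so the flip contributes +1; sign now -1
(175/105): 175 mod 105 = 70, so (175/105) = (70/105)
factor out 2^1: 70 = 2^1·35; with 105 mod 8 = 1, (2/105) = +1; sign now -1; continue with (35/105)
flip (35/105) -> (105/35): both odd, 35 mod 4 = 3, 105 mod 4 = 1, so the flip contributes +1; sign now -1
(105/35): 105 mod 35 = 0, so (105/35) = (0/35)
reached (0/35); gcd(a, n) > 1, so (0/35) = 0 and the symbol is 0

0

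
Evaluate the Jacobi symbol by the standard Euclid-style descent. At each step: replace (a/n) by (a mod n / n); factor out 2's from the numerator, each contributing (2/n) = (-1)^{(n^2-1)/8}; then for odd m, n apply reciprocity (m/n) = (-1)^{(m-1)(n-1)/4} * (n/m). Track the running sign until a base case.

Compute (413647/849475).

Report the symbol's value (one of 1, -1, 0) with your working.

1

flip (413647/849475) -> (849475/413647): both odd, 413647 mod 4 = 3, 849475 mod 4 = 3, so the flip contributes -1; sign now -1
(849475/413647): 849475 mod 413647 = 22181, so (849475/413647) = (22181/413647)
flip (22181/413647) -> (413647/22181): both odd, 22181 mod 4 = 1, 413647 mod 4 = 3, so the flip contributes +1; sign now -1
(413647/22181): 413647 mod 22181 = 14389, so (413647/22181) = (14389/22181)
flip (14389/22181) -> (22181/14389): both odd, 14389 mod 4 = 1, 22181 mod 4 = 1, so the flip contributes +1; sign now -1
(22181/14389): 22181 mod 14389 = 7792, so (22181/14389) = (7792/14389)
factor out 2^4: 7792 = 2^4·487; with 14389 mod 8 = 5, (2/14389) = -1; sign now -1; continue with (487/14389)
flip (487/14389) -> (14389/487): both odd, 487 mod 4 = 3, 14389 mod 4 = 1, so the flip contributes +1; sign now -1
(14389/487): 14389 mod 487 = 266, so (14389/487) = (266/487)
factor out 2^1: 266 = 2^1·133; with 487 mod 8 = 7, (2/487) = +1; sign now -1; continue with (133/487)
flip (133/487) -> (487/133): both odd, 133 mod 4 = 1, 487 mod 4 = 3, so the flip contributes +1; sign now -1
(487/133): 487 mod 133 = 88, so (487/133) = (88/133)
factor out 2^3: 88 = 2^3·11; with 133 mod 8 = 5, (2/133) = -1; sign now +1; continue with (11/133)
flip (11/133) -> (133/11): both odd, 11 mod 4 = 3, 133 mod 4 = 1, so the flip contributes +1; sign now +1
(133/11): 133 mod 11 = 1, so (133/11) = (1/11)
reached (1/11) = 1, so the symbol is +1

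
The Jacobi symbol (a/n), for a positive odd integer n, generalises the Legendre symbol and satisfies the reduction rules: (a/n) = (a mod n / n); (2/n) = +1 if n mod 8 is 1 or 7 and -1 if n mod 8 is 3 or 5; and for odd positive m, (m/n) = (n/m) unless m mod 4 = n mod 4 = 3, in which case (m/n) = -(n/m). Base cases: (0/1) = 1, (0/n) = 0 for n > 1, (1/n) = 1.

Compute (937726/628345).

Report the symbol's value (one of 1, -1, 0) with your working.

(937726/628345): 937726 mod 628345 = 309381, so (937726/628345) = (309381/628345)
flip (309381/628345) -> (628345/309381): both odd, 309381 mod 4 = 1, 628345 mod 4 = 1, so the flip contributes +1; sign now +1
(628345/309381): 628345 mod 309381 = 9583, so (628345/309381) = (9583/309381)
flip (9583/309381) -> (309381/9583): both odd, 9583 mod 4 = 3, 309381 mod 4 = 1, so the flip contributes +1; sign now +1
(309381/9583): 309381 mod 9583 = 2725, so (309381/9583) = (2725/9583)
flip (2725/9583) -> (9583/2725): both odd, 2725 mod 4 = 1, 9583 mod 4 = 3, so the flip contributes +1; sign now +1
(9583/2725): 9583 mod 2725 = 1408, so (9583/2725) = (1408/2725)
factor out 2^7: 1408 = 2^7·11; with 2725 mod 8 = 5, (2/2725) = -1; sign now -1; continue with (11/2725)
flip (11/2725) -> (2725/11): both odd, 11 mod 4 = 3, 2725 mod 4 = 1, so the flip contributes +1; sign now -1
(2725/11): 2725 mod 11 = 8, so (2725/11) = (8/11)
factor out 2^3: 8 = 2^3·1; with 11 mod 8 = 3, (2/11) = -1; sign now +1; continue with (1/11)
reached (1/11) = 1, so the symbol is +1

1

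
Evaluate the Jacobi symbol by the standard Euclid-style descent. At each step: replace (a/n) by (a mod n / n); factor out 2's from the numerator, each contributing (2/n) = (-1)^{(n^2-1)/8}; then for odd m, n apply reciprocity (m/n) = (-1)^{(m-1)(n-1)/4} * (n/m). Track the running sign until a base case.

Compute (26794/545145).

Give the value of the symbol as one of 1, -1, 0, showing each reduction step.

1

factor out 2^1: 26794 = 2^1·13397; with 545145 mod 8 = 1, (2/545145) = +1; sign now +1; continue with (13397/545145)
flip (13397/545145) -> (545145/13397): both odd, 13397 mod 4 = 1, 545145 mod 4 = 1, so the flip contributes +1; sign now +1
(545145/13397): 545145 mod 13397 = 9265, so (545145/13397) = (9265/13397)
flip (9265/13397) -> (13397/9265): both odd, 9265 mod 4 = 1, 13397 mod 4 = 1, so the flip contributes +1; sign now +1
(13397/9265): 13397 mod 9265 = 4132, so (13397/9265) = (4132/9265)
factor out 2^2: 4132 = 2^2·1033; with 9265 mod 8 = 1, (2/9265) = +1; sign now +1; continue with (1033/9265)
flip (1033/9265) -> (9265/1033): both odd, 1033 mod 4 = 1, 9265 mod 4 = 1, so the flip contributes +1; sign now +1
(9265/1033): 9265 mod 1033 = 1001, so (9265/1033) = (1001/1033)
flip (1001/1033) -> (1033/1001): both odd, 1001 mod 4 = 1, 1033 mod 4 = 1, so the flip contributes +1; sign now +1
(1033/1001): 1033 mod 1001 = 32, so (1033/1001) = (32/1001)
factor out 2^5: 32 = 2^5·1; with 1001 mod 8 = 1, (2/1001) = +1; sign now +1; continue with (1/1001)
reached (1/1001) = 1, so the symbol is +1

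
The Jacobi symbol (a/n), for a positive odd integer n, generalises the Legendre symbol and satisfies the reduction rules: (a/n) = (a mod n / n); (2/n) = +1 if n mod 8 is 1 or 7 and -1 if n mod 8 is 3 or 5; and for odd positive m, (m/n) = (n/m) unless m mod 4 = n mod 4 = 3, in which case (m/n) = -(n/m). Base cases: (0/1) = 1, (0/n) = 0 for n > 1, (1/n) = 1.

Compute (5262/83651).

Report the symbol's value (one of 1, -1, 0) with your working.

5262 = 2^1·2631; (2/83651) = -1 since 83651 mod 8 = 3, so (5262/83651) = (-1)^1·(2631/83651); sign now -1
reciprocity: (2631/83651) = -1·(83651/2631) since 2631 mod 4 = 3, 83651 mod 4 = 3; sign now +1
(83651/2631) = (2090/2631)   [reduce mod 2631]
2090 = 2^1·1045; (2/2631) = +1 since 2631 mod 8 = 7, so (2090/2631) = (+1)^1·(1045/2631); sign now +1
reciprocity: (1045/2631) = +1·(2631/1045) since 1045 mod 4 = 1, 2631 mod 4 = 3; sign now +1
(2631/1045) = (541/1045)   [reduce mod 1045]
reciprocity: (541/1045) = +1·(1045/541) since 541 mod 4 = 1, 1045 mod 4 = 1; sign now +1
(1045/541) = (504/541)   [reduce mod 541]
504 = 2^3·63; (2/541) = -1 since 541 mod 8 = 5, so (504/541) = (-1)^3·(63/541); sign now -1
reciprocity: (63/541) = +1·(541/63) since 63 mod 4 = 3, 541 mod 4 = 1; sign now -1
(541/63) = (37/63)   [reduce mod 63]
reciprocity: (37/63) = +1·(63/37) since 37 mod 4 = 1, 63 mod 4 = 3; sign now -1
(63/37) = (26/37)   [reduce mod 37]
26 = 2^1·13; (2/37) = -1 since 37 mod 8 = 5, so (26/37) = (-1)^1·(13/37); sign now +1
reciprocity: (13/37) = +1·(37/13) since 13 mod 4 = 1, 37 mod 4 = 1; sign now +1
(37/13) = (11/13)   [reduce mod 13]
reciprocity: (11/13) = +1·(13/11) since 11 mod 4 = 3, 13 mod 4 = 1; sign now +1
(13/11) = (2/11)   [reduce mod 11]
2 = 2^1·1; (2/11) = -1 since 11 mod 8 = 3, so (2/11) = (-1)^1·(1/11); sign now -1
(1/11) = 1; final value = sign = -1

-1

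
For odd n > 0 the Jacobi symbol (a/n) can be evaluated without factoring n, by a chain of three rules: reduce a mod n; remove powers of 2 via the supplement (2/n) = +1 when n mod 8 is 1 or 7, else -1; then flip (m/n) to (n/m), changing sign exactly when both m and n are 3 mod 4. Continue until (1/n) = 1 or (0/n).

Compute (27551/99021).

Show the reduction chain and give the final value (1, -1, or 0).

1

reciprocity: (27551/99021) = +1·(99021/27551) since 27551 mod 4 = 3, 99021 mod 4 = 1; sign now +1
(99021/27551) = (16368/27551)   [reduce mod 27551]
16368 = 2^4·1023; (2/27551) = +1 since 27551 mod 8 = 7, so (16368/27551) = (+1)^4·(1023/27551); sign now +1
reciprocity: (1023/27551) = -1·(27551/1023) since 1023 mod 4 = 3, 27551 mod 4 = 3; sign now -1
(27551/1023) = (953/1023)   [reduce mod 1023]
reciprocity: (953/1023) = +1·(1023/953) since 953 mod 4 = 1, 1023 mod 4 = 3; sign now -1
(1023/953) = (70/953)   [reduce mod 953]
70 = 2^1·35; (2/953) = +1 since 953 mod 8 = 1, so (70/953) = (+1)^1·(35/953); sign now -1
reciprocity: (35/953) = +1·(953/35) since 35 mod 4 = 3, 953 mod 4 = 1; sign now -1
(953/35) = (8/35)   [reduce mod 35]
8 = 2^3·1; (2/35) = -1 since 35 mod 8 = 3, so (8/35) = (-1)^3·(1/35); sign now +1
(1/35) = 1; final value = sign = +1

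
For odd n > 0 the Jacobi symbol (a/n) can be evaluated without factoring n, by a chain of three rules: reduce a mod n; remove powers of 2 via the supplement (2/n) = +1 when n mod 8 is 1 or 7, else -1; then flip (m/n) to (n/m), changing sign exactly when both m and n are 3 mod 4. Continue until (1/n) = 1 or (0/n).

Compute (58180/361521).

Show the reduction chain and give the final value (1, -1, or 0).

-1

58180 = 2^2·14545; (2/361521) = +1 since 361521 mod 8 = 1, so (58180/361521) = (+1)^2·(14545/361521); sign now +1
reciprocity: (14545/361521) = +1·(361521/14545) since 14545 mod 4 = 1, 361521 mod 4 = 1; sign now +1
(361521/14545) = (12441/14545)   [reduce mod 14545]
reciprocity: (12441/14545) = +1·(14545/12441) since 12441 mod 4 = 1, 14545 mod 4 = 1; sign now +1
(14545/12441) = (2104/12441)   [reduce mod 12441]
2104 = 2^3·263; (2/12441) = +1 since 12441 mod 8 = 1, so (2104/12441) = (+1)^3·(263/12441); sign now +1
reciprocity: (263/12441) = +1·(12441/263) since 263 mod 4 = 3, 12441 mod 4 = 1; sign now +1
(12441/263) = (80/263)   [reduce mod 263]
80 = 2^4·5; (2/263) = +1 since 263 mod 8 = 7, so (80/263) = (+1)^4·(5/263); sign now +1
reciprocity: (5/263) = +1·(263/5) since 5 mod 4 = 1, 263 mod 4 = 3; sign now +1
(263/5) = (3/5)   [reduce mod 5]
reciprocity: (3/5) = +1·(5/3) since 3 mod 4 = 3, 5 mod 4 = 1; sign now +1
(5/3) = (2/3)   [reduce mod 3]
2 = 2^1·1; (2/3) = -1 since 3 mod 8 = 3, so (2/3) = (-1)^1·(1/3); sign now -1
(1/3) = 1; final value = sign = -1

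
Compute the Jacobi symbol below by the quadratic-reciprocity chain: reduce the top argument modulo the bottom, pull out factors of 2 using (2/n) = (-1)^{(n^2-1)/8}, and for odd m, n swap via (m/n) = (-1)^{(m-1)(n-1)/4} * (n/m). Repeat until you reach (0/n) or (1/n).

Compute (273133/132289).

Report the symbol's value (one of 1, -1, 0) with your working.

-1

(273133/132289): 273133 mod 132289 = 8555, so (273133/132289) = (8555/132289)
flip (8555/132289) -> (132289/8555): both odd, 8555 mod 4 = 3, 132289 mod 4 = 1, so the flip contributes +1; sign now +1
(132289/8555): 132289 mod 8555 = 3964, so (132289/8555) = (3964/8555)
factor out 2^2: 3964 = 2^2·991; with 8555 mod 8 = 3, (2/8555) = -1; sign now +1; continue with (991/8555)
flip (991/8555) -> (8555/991): both odd, 991 mod 4 = 3, 8555 mod 4 = 3, so the flip contributes -1; sign now -1
(8555/991): 8555 mod 991 = 627, so (8555/991) = (627/991)
flip (627/991) -> (991/627): both odd, 627 mod 4 = 3, 991 mod 4 = 3, so the flip contributes -1; sign now +1
(991/627): 991 mod 627 = 364, so (991/627) = (364/627)
factor out 2^2: 364 = 2^2·91; with 627 mod 8 = 3, (2/627) = -1; sign now +1; continue with (91/627)
flip (91/627) -> (627/91): both odd, 91 mod 4 = 3, 627 mod 4 = 3, so the flip contributes -1; sign now -1
(627/91): 627 mod 91 = 81, so (627/91) = (81/91)
flip (81/91) -> (91/81): both odd, 81 mod 4 = 1, 91 mod 4 = 3, so the flip contributes +1; sign now -1
(91/81): 91 mod 81 = 10, so (91/81) = (10/81)
factor out 2^1: 10 = 2^1·5; with 81 mod 8 = 1, (2/81) = +1; sign now -1; continue with (5/81)
flip (5/81) -> (81/5): both odd, 5 mod 4 = 1, 81 mod 4 = 1, so the flip contributes +1; sign now -1
(81/5): 81 mod 5 = 1, so (81/5) = (1/5)
reached (1/5) = 1, so the symbol is -1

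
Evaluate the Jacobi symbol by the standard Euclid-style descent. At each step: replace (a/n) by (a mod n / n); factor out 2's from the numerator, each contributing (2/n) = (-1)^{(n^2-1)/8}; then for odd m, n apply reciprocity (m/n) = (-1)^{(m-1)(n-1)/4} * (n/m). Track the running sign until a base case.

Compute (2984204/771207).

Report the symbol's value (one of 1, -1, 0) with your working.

(2984204/771207): 2984204 mod 771207 = 670583, so (2984204/771207) = (670583/771207)
flip (670583/771207) -> (771207/670583): both odd, 670583 mod 4 = 3, 771207 mod 4 = 3, so the flip contributes -1; sign now -1
(771207/670583): 771207 mod 670583 = 100624, so (771207/670583) = (100624/670583)
factor out 2^4: 100624 = 2^4·6289; with 670583 mod 8 = 7, (2/670583) = +1; sign now -1; continue with (6289/670583)
flip (6289/670583) -> (670583/6289): both odd, 6289 mod 4 = 1, 670583 mod 4 = 3, so the flip contributes +1; sign now -1
(670583/6289): 670583 mod 6289 = 3949, so (670583/6289) = (3949/6289)
flip (3949/6289) -> (6289/3949): both odd, 3949 mod 4 = 1, 6289 mod 4 = 1, so the flip contributes +1; sign now -1
(6289/3949): 6289 mod 3949 = 2340, so (6289/3949) = (2340/3949)
factor out 2^2: 2340 = 2^2·585; with 3949 mod 8 = 5, (2/3949) = -1; sign now -1; continue with (585/3949)
flip (585/3949) -> (3949/585): both odd, 585 mod 4 = 1, 3949 mod 4 = 1, so the flip contributes +1; sign now -1
(3949/585): 3949 mod 585 = 439, so (3949/585) = (439/585)
flip (439/585) -> (585/439): both odd, 439 mod 4 = 3, 585 mod 4 = 1, so the flip contributes +1; sign now -1
(585/439): 585 mod 439 = 146, so (585/439) = (146/439)
factor out 2^1: 146 = 2^1·73; with 439 mod 8 = 7, (2/439) = +1; sign now -1; continue with (73/439)
flip (73/439) -> (439/73): both odd, 73 mod 4 = 1, 439 mod 4 = 3, so the flip contributes +1; sign now -1
(439/73): 439 mod 73 = 1, so (439/73) = (1/73)
reached (1/73) = 1, so the symbol is -1

-1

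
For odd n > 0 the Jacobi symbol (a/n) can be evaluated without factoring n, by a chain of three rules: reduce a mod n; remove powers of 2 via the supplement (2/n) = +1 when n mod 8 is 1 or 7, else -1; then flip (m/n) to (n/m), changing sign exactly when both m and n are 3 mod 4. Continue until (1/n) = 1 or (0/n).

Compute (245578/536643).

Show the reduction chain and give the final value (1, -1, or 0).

factor out 2^1: 245578 = 2^1·122789; with 536643 mod 8 = 3, (2/536643) = -1; sign now -1; continue with (122789/536643)
flip (122789/536643) -> (536643/122789): both odd, 122789 mod 4 = 1, 536643 mod 4 = 3, so the flip contributes +1; sign now -1
(536643/122789): 536643 mod 122789 = 45487, so (536643/122789) = (45487/122789)
flip (45487/122789) -> (122789/45487): both odd, 45487 mod 4 = 3, 122789 mod 4 = 1, so the flip contributes +1; sign now -1
(122789/45487): 122789 mod 45487 = 31815, so (122789/45487) = (31815/45487)
flip (31815/45487) -> (45487/31815): both odd, 31815 mod 4 = 3, 45487 mod 4 = 3, so the flip contributes -1; sign now +1
(45487/31815): 45487 mod 31815 = 13672, so (45487/31815) = (13672/31815)
factor out 2^3: 13672 = 2^3·1709; with 31815 mod 8 = 7, (2/31815) = +1; sign now +1; continue with (1709/31815)
flip (1709/31815) -> (31815/1709): both odd, 1709 mod 4 = 1, 31815 mod 4 = 3, so the flip contributes +1; sign now +1
(31815/1709): 31815 mod 1709 = 1053, so (31815/1709) = (1053/1709)
flip (1053/1709) -> (1709/1053): both odd, 1053 mod 4 = 1, 1709 mod 4 = 1, so the flip contributes +1; sign now +1
(1709/1053): 1709 mod 1053 = 656, so (1709/1053) = (656/1053)
factor out 2^4: 656 = 2^4·41; with 1053 mod 8 = 5, (2/1053) = -1; sign now +1; continue with (41/1053)
flip (41/1053) -> (1053/41): both odd, 41 mod 4 = 1, 1053 mod 4 = 1, so the flip contributes +1; sign now +1
(1053/41): 1053 mod 41 = 28, so (1053/41) = (28/41)
factor out 2^2: 28 = 2^2·7; with 41 mod 8 = 1, (2/41) = +1; sign now +1; continue with (7/41)
flip (7/41) -> (41/7): both odd, 7 mod 4 = 3, 41 mod 4 = 1, so the flip contributes +1; sign now +1
(41/7): 41 mod 7 = 6, so (41/7) = (6/7)
factor out 2^1: 6 = 2^1·3; with 7 mod 8 = 7, (2/7) = +1; sign now +1; continue with (3/7)
flip (3/7) -> (7/3): both odd, 3 mod 4 = 3, 7 mod 4 = 3, so the flip contributes -1; sign now -1
(7/3): 7 mod 3 = 1, so (7/3) = (1/3)
reached (1/3) = 1, so the symbol is -1

-1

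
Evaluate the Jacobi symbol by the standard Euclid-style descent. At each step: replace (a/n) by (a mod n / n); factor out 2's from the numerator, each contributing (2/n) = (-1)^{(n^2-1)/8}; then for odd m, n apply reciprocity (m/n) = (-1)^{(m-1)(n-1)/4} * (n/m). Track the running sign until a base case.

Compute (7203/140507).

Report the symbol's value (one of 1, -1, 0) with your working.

flip (7203/140507) -> (140507/7203): both odd, 7203 mod 4 = 3, 140507 mod 4 = 3, so the flip contributes -1; sign now -1
(140507/7203): 140507 mod 7203 = 3650, so (140507/7203) = (3650/7203)
factor out 2^1: 3650 = 2^1·1825; with 7203 mod 8 = 3, (2/7203) = -1; sign now +1; continue with (1825/7203)
flip (1825/7203) -> (7203/1825): both odd, 1825 mod 4 = 1, 7203 mod 4 = 3, so the flip contributes +1; sign now +1
(7203/1825): 7203 mod 1825 = 1728, so (7203/1825) = (1728/1825)
factor out 2^6: 1728 = 2^6·27; with 1825 mod 8 = 1, (2/1825) = +1; sign now +1; continue with (27/1825)
flip (27/1825) -> (1825/27): both odd, 27 mod 4 = 3, 1825 mod 4 = 1, so the flip contributes +1; sign now +1
(1825/27): 1825 mod 27 = 16, so (1825/27) = (16/27)
factor out 2^4: 16 = 2^4·1; with 27 mod 8 = 3, (2/27) = -1; sign now +1; continue with (1/27)
reached (1/27) = 1, so the symbol is +1

1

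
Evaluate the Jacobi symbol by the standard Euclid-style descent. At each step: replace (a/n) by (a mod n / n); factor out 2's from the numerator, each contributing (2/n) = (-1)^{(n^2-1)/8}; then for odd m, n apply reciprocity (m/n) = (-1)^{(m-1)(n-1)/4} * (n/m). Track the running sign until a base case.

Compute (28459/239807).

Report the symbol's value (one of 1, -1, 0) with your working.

1

reciprocity: (28459/239807) = -1·(239807/28459) since 28459 mod 4 = 3, 239807 mod 4 = 3; sign now -1
(239807/28459) = (12135/28459)   [reduce mod 28459]
reciprocity: (12135/28459) = -1·(28459/12135) since 12135 mod 4 = 3, 28459 mod 4 = 3; sign now +1
(28459/12135) = (4189/12135)   [reduce mod 12135]
reciprocity: (4189/12135) = +1·(12135/4189) since 4189 mod 4 = 1, 12135 mod 4 = 3; sign now +1
(12135/4189) = (3757/4189)   [reduce mod 4189]
reciprocity: (3757/4189) = +1·(4189/3757) since 3757 mod 4 = 1, 4189 mod 4 = 1; sign now +1
(4189/3757) = (432/3757)   [reduce mod 3757]
432 = 2^4·27; (2/3757) = -1 since 3757 mod 8 = 5, so (432/3757) = (-1)^4·(27/3757); sign now +1
reciprocity: (27/3757) = +1·(3757/27) since 27 mod 4 = 3, 3757 mod 4 = 1; sign now +1
(3757/27) = (4/27)   [reduce mod 27]
4 = 2^2·1; (2/27) = -1 since 27 mod 8 = 3, so (4/27) = (-1)^2·(1/27); sign now +1
(1/27) = 1; final value = sign = +1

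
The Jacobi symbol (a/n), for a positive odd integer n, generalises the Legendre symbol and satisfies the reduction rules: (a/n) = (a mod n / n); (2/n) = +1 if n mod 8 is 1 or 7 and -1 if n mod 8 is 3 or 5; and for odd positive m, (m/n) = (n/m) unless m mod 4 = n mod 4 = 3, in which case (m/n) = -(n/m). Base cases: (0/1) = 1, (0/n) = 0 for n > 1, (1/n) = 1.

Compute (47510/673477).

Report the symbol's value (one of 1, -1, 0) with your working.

factor out 2^1: 47510 = 2^1·23755; with 673477 mod 8 = 5, (2/673477) = -1; sign now -1; continue with (23755/673477)
flip (23755/673477) -> (673477/23755): both odd, 23755 mod 4 = 3, 673477 mod 4 = 1, so the flip contributes +1; sign now -1
(673477/23755): 673477 mod 23755 = 8337, so (673477/23755) = (8337/23755)
flip (8337/23755) -> (23755/8337): both odd, 8337 mod 4 = 1, 23755 mod 4 = 3, so the flip contributes +1; sign now -1
(23755/8337): 23755 mod 8337 = 7081, so (23755/8337) = (7081/8337)
flip (7081/8337) -> (8337/7081): both odd, 7081 mod 4 = 1, 8337 mod 4 = 1, so the flip contributes +1; sign now -1
(8337/7081): 8337 mod 7081 = 1256, so (8337/7081) = (1256/7081)
factor out 2^3: 1256 = 2^3·157; with 7081 mod 8 = 1, (2/7081) = +1; sign now -1; continue with (157/7081)
flip (157/7081) -> (7081/157): both odd, 157 mod 4 = 1, 7081 mod 4 = 1, so the flip contributes +1; sign now -1
(7081/157): 7081 mod 157 = 16, so (7081/157) = (16/157)
factor out 2^4: 16 = 2^4·1; with 157 mod 8 = 5, (2/157) = -1; sign now -1; continue with (1/157)
reached (1/157) = 1, so the symbol is -1

-1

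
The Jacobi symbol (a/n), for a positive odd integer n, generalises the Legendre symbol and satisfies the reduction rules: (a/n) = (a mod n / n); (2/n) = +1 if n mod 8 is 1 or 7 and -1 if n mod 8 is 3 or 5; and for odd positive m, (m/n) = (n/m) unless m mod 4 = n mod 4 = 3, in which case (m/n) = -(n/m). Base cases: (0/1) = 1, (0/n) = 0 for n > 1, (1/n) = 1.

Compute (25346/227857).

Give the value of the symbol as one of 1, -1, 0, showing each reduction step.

factor out 2^1: 25346 = 2^1·12673; with 227857 mod 8 = 1, (2/227857) = +1; sign now +1; continue with (12673/227857)
flip (12673/227857) -> (227857/12673): both odd, 12673 mod 4 = 1, 227857 mod 4 = 1, so the flip contributes +1; sign now +1
(227857/12673): 227857 mod 12673 = 12416, so (227857/12673) = (12416/12673)
factor out 2^7: 12416 = 2^7·97; with 12673 mod 8 = 1, (2/12673) = +1; sign now +1; continue with (97/12673)
flip (97/12673) -> (12673/97): both odd, 97 mod 4 = 1, 12673 mod 4 = 1, so the flip contributes +1; sign now +1
(12673/97): 12673 mod 97 = 63, so (12673/97) = (63/97)
flip (63/97) -> (97/63): both odd, 63 mod 4 = 3, 97 mod 4 = 1, so the flip contributes +1; sign now +1
(97/63): 97 mod 63 = 34, so (97/63) = (34/63)
factor out 2^1: 34 = 2^1·17; with 63 mod 8 = 7, (2/63) = +1; sign now +1; continue with (17/63)
flip (17/63) -> (63/17): both odd, 17 mod 4 = 1, 63 mod 4 = 3, so the flip contributes +1; sign now +1
(63/17): 63 mod 17 = 12, so (63/17) = (12/17)
factor out 2^2: 12 = 2^2·3; with 17 mod 8 = 1, (2/17) = +1; sign now +1; continue with (3/17)
flip (3/17) -> (17/3): both odd, 3 mod 4 = 3, 17 mod 4 = 1, so the flip contributes +1; sign now +1
(17/3): 17 mod 3 = 2, so (17/3) = (2/3)
factor out 2^1: 2 = 2^1·1; with 3 mod 8 = 3, (2/3) = -1; sign now -1; continue with (1/3)
reached (1/3) = 1, so the symbol is -1

-1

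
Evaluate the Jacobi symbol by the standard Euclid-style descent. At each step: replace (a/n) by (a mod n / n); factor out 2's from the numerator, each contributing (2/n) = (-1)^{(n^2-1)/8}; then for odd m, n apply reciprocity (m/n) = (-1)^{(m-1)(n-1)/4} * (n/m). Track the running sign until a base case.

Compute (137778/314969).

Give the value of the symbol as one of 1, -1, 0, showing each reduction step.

137778 = 2^1·68889; (2/314969) = +1 since 314969 mod 8 = 1, so (137778/314969) = (+1)^1·(68889/314969); sign now +1
reciprocity: (68889/314969) = +1·(314969/68889) since 68889 mod 4 = 1, 314969 mod 4 = 1; sign now +1
(314969/68889) = (39413/68889)   [reduce mod 68889]
reciprocity: (39413/68889) = +1·(68889/39413) since 39413 mod 4 = 1, 68889 mod 4 = 1; sign now +1
(68889/39413) = (29476/39413)   [reduce mod 39413]
29476 = 2^2·7369; (2/39413) = -1 since 39413 mod 8 = 5, so (29476/39413) = (-1)^2·(7369/39413); sign now +1
reciprocity: (7369/39413) = +1·(39413/7369) since 7369 mod 4 = 1, 39413 mod 4 = 1; sign now +1
(39413/7369) = (2568/7369)   [reduce mod 7369]
2568 = 2^3·321; (2/7369) = +1 since 7369 mod 8 = 1, so (2568/7369) = (+1)^3·(321/7369); sign now +1
reciprocity: (321/7369) = +1·(7369/321) since 321 mod 4 = 1, 7369 mod 4 = 1; sign now +1
(7369/321) = (307/321)   [reduce mod 321]
reciprocity: (307/321) = +1·(321/307) since 307 mod 4 = 3, 321 mod 4 = 1; sign now +1
(321/307) = (14/307)   [reduce mod 307]
14 = 2^1·7; (2/307) = -1 since 307 mod 8 = 3, so (14/307) = (-1)^1·(7/307); sign now -1
reciprocity: (7/307) = -1·(307/7) since 7 mod 4 = 3, 307 mod 4 = 3; sign now +1
(307/7) = (6/7)   [reduce mod 7]
6 = 2^1·3; (2/7) = +1 since 7 mod 8 = 7, so (6/7) = (+1)^1·(3/7); sign now +1
reciprocity: (3/7) = -1·(7/3) since 3 mod 4 = 3, 7 mod 4 = 3; sign now -1
(7/3) = (1/3)   [reduce mod 3]
(1/3) = 1; final value = sign = -1

-1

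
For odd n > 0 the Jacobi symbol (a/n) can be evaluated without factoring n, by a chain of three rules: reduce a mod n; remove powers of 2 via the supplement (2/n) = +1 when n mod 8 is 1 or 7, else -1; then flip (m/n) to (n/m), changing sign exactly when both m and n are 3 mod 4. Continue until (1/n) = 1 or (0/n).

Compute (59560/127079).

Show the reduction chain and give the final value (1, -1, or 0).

-1

59560 = 2^3·7445; (2/127079) = +1 since 127079 mod 8 = 7, so (59560/127079) = (+1)^3·(7445/127079); sign now +1
reciprocity: (7445/127079) = +1·(127079/7445) since 7445 mod 4 = 1, 127079 mod 4 = 3; sign now +1
(127079/7445) = (514/7445)   [reduce mod 7445]
514 = 2^1·257; (2/7445) = -1 since 7445 mod 8 = 5, so (514/7445) = (-1)^1·(257/7445); sign now -1
reciprocity: (257/7445) = +1·(7445/257) since 257 mod 4 = 1, 7445 mod 4 = 1; sign now -1
(7445/257) = (249/257)   [reduce mod 257]
reciprocity: (249/257) = +1·(257/249) since 249 mod 4 = 1, 257 mod 4 = 1; sign now -1
(257/249) = (8/249)   [reduce mod 249]
8 = 2^3·1; (2/249) = +1 since 249 mod 8 = 1, so (8/249) = (+1)^3·(1/249); sign now -1
(1/249) = 1; final value = sign = -1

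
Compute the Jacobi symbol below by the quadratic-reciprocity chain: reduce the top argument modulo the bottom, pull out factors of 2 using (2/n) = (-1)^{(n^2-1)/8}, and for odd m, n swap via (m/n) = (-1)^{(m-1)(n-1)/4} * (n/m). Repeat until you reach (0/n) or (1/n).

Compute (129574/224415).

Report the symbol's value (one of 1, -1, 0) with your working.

factor out 2^1: 129574 = 2^1·64787; with 224415 mod 8 = 7, (2/224415) = +1; sign now +1; continue with (64787/224415)
flip (64787/224415) -> (224415/64787): both odd, 64787 mod 4 = 3, 224415 mod 4 = 3, so the flip contributes -1; sign now -1
(224415/64787): 224415 mod 64787 = 30054, so (224415/64787) = (30054/64787)
factor out 2^1: 30054 = 2^1·15027; with 64787 mod 8 = 3, (2/64787) = -1; sign now +1; continue with (15027/64787)
flip (15027/64787) -> (64787/15027): both odd, 15027 mod 4 = 3, 64787 mod 4 = 3, so the flip contributes -1; sign now -1
(64787/15027): 64787 mod 15027 = 4679, so (64787/15027) = (4679/15027)
flip (4679/15027) -> (15027/4679): both odd, 4679 mod 4 = 3, 15027 mod 4 = 3, so the flip contributes -1; sign now +1
(15027/4679): 15027 mod 4679 = 990, so (15027/4679) = (990/4679)
factor out 2^1: 990 = 2^1·495; with 4679 mod 8 = 7, (2/4679) = +1; sign now +1; continue with (495/4679)
flip (495/4679) -> (4679/495): both odd, 495 mod 4 = 3, 4679 mod 4 = 3, so the flip contributes -1; sign now -1
(4679/495): 4679 mod 495 = 224, so (4679/495) = (224/495)
factor out 2^5: 224 = 2^5·7; with 495 mod 8 = 7, (2/495) = +1; sign now -1; continue with (7/495)
flip (7/495) -> (495/7): both odd, 7 mod 4 = 3, 495 mod 4 = 3, so the flip contributes -1; sign now +1
(495/7): 495 mod 7 = 5, so (495/7) = (5/7)
flip (5/7) -> (7/5): both odd, 5 mod 4 = 1, 7 mod 4 = 3, so the flip contributes +1; sign now +1
(7/5): 7 mod 5 = 2, so (7/5) = (2/5)
factor out 2^1: 2 = 2^1·1; with 5 mod 8 = 5, (2/5) = -1; sign now -1; continue with (1/5)
reached (1/5) = 1, so the symbol is -1

-1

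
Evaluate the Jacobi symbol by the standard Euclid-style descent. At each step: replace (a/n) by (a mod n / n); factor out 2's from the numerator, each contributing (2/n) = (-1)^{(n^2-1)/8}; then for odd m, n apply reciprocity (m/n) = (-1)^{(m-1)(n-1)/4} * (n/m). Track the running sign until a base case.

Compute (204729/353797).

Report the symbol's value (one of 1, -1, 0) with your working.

reciprocity: (204729/353797) = +1·(353797/204729) since 204729 mod 4 = 1, 353797 mod 4 = 1; sign now +1
(353797/204729) = (149068/204729)   [reduce mod 204729]
149068 = 2^2·37267; (2/204729) = +1 since 204729 mod 8 = 1, so (149068/204729) = (+1)^2·(37267/204729); sign now +1
reciprocity: (37267/204729) = +1·(204729/37267) since 37267 mod 4 = 3, 204729 mod 4 = 1; sign now +1
(204729/37267) = (18394/37267)   [reduce mod 37267]
18394 = 2^1·9197; (2/37267) = -1 since 37267 mod 8 = 3, so (18394/37267) = (-1)^1·(9197/37267); sign now -1
reciprocity: (9197/37267) = +1·(37267/9197) since 9197 mod 4 = 1, 37267 mod 4 = 3; sign now -1
(37267/9197) = (479/9197)   [reduce mod 9197]
reciprocity: (479/9197) = +1·(9197/479) since 479 mod 4 = 3, 9197 mod 4 = 1; sign now -1
(9197/479) = (96/479)   [reduce mod 479]
96 = 2^5·3; (2/479) = +1 since 479 mod 8 = 7, so (96/479) = (+1)^5·(3/479); sign now -1
reciprocity: (3/479) = -1·(479/3) since 3 mod 4 = 3, 479 mod 4 = 3; sign now +1
(479/3) = (2/3)   [reduce mod 3]
2 = 2^1·1; (2/3) = -1 since 3 mod 8 = 3, so (2/3) = (-1)^1·(1/3); sign now -1
(1/3) = 1; final value = sign = -1

-1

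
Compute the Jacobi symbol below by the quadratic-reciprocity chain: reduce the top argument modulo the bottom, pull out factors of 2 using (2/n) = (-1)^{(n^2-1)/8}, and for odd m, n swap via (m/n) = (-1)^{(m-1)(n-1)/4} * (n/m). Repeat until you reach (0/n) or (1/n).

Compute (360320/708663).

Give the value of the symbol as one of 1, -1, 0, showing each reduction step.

1

factor out 2^7: 360320 = 2^7·2815; with 708663 mod 8 = 7, (2/708663) = +1; sign now +1; continue with (2815/708663)
flip (2815/708663) -> (708663/2815): both odd, 2815 mod 4 = 3, 708663 mod 4 = 3, so the flip contributes -1; sign now -1
(708663/2815): 708663 mod 2815 = 2098, so (708663/2815) = (2098/2815)
factor out 2^1: 2098 = 2^1·1049; with 2815 mod 8 = 7, (2/2815) = +1; sign now -1; continue with (1049/2815)
flip (1049/2815) -> (2815/1049): both odd, 1049 mod 4 = 1, 2815 mod 4 = 3, so the flip contributes +1; sign now -1
(2815/1049): 2815 mod 1049 = 717, so (2815/1049) = (717/1049)
flip (717/1049) -> (1049/717): both odd, 717 mod 4 = 1, 1049 mod 4 = 1, so the flip contributes +1; sign now -1
(1049/717): 1049 mod 717 = 332, so (1049/717) = (332/717)
factor out 2^2: 332 = 2^2·83; with 717 mod 8 = 5, (2/717) = -1; sign now -1; continue with (83/717)
flip (83/717) -> (717/83): both odd, 83 mod 4 = 3, 717 mod 4 = 1, so the flip contributes +1; sign now -1
(717/83): 717 mod 83 = 53, so (717/83) = (53/83)
flip (53/83) -> (83/53): both odd, 53 mod 4 = 1, 83 mod 4 = 3, so the flip contributes +1; sign now -1
(83/53): 83 mod 53 = 30, so (83/53) = (30/53)
factor out 2^1: 30 = 2^1·15; with 53 mod 8 = 5, (2/53) = -1; sign now +1; continue with (15/53)
flip (15/53) -> (53/15): both odd, 15 mod 4 = 3, 53 mod 4 = 1, so the flip contributes +1; sign now +1
(53/15): 53 mod 15 = 8, so (53/15) = (8/15)
factor out 2^3: 8 = 2^3·1; with 15 mod 8 = 7, (2/15) = +1; sign now +1; continue with (1/15)
reached (1/15) = 1, so the symbol is +1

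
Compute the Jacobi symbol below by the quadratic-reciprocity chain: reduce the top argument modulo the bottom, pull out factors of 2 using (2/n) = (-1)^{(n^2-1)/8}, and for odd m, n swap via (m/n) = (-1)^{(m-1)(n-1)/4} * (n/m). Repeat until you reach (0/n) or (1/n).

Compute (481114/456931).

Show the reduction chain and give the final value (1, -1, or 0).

(481114/456931): 481114 mod 456931 = 24183, so (481114/456931) = (24183/456931)
flip (24183/456931) -> (456931/24183): both odd, 24183 mod 4 = 3, 456931 mod 4 = 3, so the flip contributes -1; sign now -1
(456931/24183): 456931 mod 24183 = 21637, so (456931/24183) = (21637/24183)
flip (21637/24183) -> (24183/21637): both odd, 21637 mod 4 = 1, 24183 mod 4 = 3, so the flip contributes +1; sign now -1
(24183/21637): 24183 mod 21637 = 2546, so (24183/21637) = (2546/21637)
factor out 2^1: 2546 = 2^1·1273; with 21637 mod 8 = 5, (2/21637) = -1; sign now +1; continue with (1273/21637)
flip (1273/21637) -> (21637/1273): both odd, 1273 mod 4 = 1, 21637 mod 4 = 1, so the flip contributes +1; sign now +1
(21637/1273): 21637 mod 1273 = 1269, so (21637/1273) = (1269/1273)
flip (1269/1273) -> (1273/1269): both odd, 1269 mod 4 = 1, 1273 mod 4 = 1, so the flip contributes +1; sign now +1
(1273/1269): 1273 mod 1269 = 4, so (1273/1269) = (4/1269)
factor out 2^2: 4 = 2^2·1; with 1269 mod 8 = 5, (2/1269) = -1; sign now +1; continue with (1/1269)
reached (1/1269) = 1, so the symbol is +1

1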